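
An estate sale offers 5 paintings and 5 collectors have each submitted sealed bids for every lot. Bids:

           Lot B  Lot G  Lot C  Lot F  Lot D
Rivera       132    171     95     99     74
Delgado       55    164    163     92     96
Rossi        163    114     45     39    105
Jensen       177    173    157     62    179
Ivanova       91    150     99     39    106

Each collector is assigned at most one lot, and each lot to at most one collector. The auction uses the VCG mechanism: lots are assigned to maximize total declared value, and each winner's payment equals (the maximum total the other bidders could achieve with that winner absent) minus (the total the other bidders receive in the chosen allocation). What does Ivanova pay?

Ivanova pays $72.

Efficient allocation: Rivera→Lot F ($99), Delgado→Lot C ($163), Rossi→Lot B ($163), Jensen→Lot D ($179), Ivanova→Lot G ($150); total welfare W = $754.
Ivanova receives Lot G at value $150, so the others get W − 150 = $604.
Without Ivanova: best allocation of the remaining 4 bidders over all 5 lots is Rivera→Lot G ($171), Delgado→Lot C ($163), Rossi→Lot B ($163), Jensen→Lot D ($179), total $676.
VCG payment = (others' best without Ivanova) − (others' welfare with Ivanova) = 676 − 604 = $72.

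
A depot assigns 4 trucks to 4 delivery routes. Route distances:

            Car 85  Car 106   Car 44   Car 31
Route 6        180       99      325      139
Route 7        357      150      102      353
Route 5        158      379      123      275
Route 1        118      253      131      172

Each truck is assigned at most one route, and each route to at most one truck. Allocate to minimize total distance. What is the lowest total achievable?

Min total: 530 km

Optimal: Car 85→Route 1 (118 km), Car 106→Route 7 (150 km), Car 44→Route 5 (123 km), Car 31→Route 6 (139 km) — total 118+150+123+139 = 530 km.
Next-best assignment: Car 85→Route 5, Car 106→Route 6, Car 44→Route 7, Car 31→Route 1 = 531 km.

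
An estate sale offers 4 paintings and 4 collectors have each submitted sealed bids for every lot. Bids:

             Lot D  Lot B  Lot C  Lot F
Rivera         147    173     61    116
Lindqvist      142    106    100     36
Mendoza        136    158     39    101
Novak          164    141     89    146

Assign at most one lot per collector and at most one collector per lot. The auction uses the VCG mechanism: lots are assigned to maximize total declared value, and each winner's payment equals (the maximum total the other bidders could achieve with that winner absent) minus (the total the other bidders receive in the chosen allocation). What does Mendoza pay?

Efficient allocation: Rivera→Lot B ($173), Lindqvist→Lot C ($100), Mendoza→Lot D ($136), Novak→Lot F ($146); total welfare W = $555.
Mendoza receives Lot D at value $136, so the others get W − 136 = $419.
Without Mendoza: best allocation of the remaining 3 bidders over all 4 lots is Rivera→Lot B ($173), Lindqvist→Lot D ($142), Novak→Lot F ($146), total $461.
VCG payment = (others' best without Mendoza) − (others' welfare with Mendoza) = 461 − 419 = $42.

Mendoza pays $42.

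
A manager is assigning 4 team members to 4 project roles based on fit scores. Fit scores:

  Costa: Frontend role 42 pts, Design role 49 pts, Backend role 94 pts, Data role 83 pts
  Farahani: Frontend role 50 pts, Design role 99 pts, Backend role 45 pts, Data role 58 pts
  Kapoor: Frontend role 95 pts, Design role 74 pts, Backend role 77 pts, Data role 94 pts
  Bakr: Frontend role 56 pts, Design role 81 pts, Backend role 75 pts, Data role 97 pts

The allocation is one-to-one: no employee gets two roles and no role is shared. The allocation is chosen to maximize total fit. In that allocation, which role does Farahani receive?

This is the linear assignment problem.
Optimal: Costa→Backend role (94 pts), Farahani→Design role (99 pts), Kapoor→Frontend role (95 pts), Bakr→Data role (97 pts) — total 94+99+95+97 = 385 pts.
Next-best assignment: Costa→Data role, Farahani→Design role, Kapoor→Frontend role, Bakr→Backend role = 352 pts.
Swapping Costa↔Bakr (Costa→Data role 83 pts, Bakr→Backend role 75 pts) loses 33.
No other one-to-one assignment exceeds 385 pts.

Farahani receives Design role.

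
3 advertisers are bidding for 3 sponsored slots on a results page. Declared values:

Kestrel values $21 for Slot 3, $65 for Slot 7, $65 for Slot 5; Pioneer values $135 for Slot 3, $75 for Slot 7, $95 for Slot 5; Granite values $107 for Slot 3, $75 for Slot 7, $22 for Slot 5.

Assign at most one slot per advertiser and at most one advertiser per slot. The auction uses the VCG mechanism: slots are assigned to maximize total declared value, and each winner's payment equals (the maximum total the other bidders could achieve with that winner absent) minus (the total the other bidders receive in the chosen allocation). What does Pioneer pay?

Pioneer pays $32.

Efficient allocation: Kestrel→Slot 5 ($65), Pioneer→Slot 3 ($135), Granite→Slot 7 ($75); total welfare W = $275.
Pioneer receives Slot 3 at value $135, so the others get W − 135 = $140.
Without Pioneer: best allocation of the remaining 2 bidders over all 3 slots is Kestrel→Slot 7 ($65), Granite→Slot 3 ($107), total $172.
VCG payment = (others' best without Pioneer) − (others' welfare with Pioneer) = 172 − 140 = $32.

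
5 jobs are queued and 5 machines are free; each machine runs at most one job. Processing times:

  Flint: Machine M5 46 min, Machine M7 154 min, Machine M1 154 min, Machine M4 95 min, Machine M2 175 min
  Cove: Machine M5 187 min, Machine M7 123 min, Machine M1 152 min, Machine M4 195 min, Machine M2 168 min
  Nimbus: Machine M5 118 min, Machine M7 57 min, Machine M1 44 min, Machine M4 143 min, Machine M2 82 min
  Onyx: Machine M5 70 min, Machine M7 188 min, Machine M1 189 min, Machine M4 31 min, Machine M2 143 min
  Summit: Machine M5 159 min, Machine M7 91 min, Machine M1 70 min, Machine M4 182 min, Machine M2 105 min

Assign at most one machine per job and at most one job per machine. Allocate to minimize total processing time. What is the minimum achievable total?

Treat this as an assignment problem: match each job to one machine.
Optimal: Flint→Machine M5 (46 min), Cove→Machine M7 (123 min), Nimbus→Machine M1 (44 min), Onyx→Machine M4 (31 min), Summit→Machine M2 (105 min) — total 46+123+44+31+105 = 349 min.
Min-entry greedy (repeatedly take the single cheapest remaining cell) gives 380 min, worse by 31.
No other one-to-one assignment undercuts 349 min.

Min total: 349 min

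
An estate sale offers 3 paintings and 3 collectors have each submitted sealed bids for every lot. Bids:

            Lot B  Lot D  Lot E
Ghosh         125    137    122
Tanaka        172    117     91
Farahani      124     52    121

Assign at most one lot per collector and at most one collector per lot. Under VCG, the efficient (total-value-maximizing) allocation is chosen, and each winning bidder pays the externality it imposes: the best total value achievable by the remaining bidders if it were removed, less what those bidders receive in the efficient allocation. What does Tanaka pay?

Efficient allocation: Ghosh→Lot D ($137), Tanaka→Lot B ($172), Farahani→Lot E ($121); total welfare W = $430.
Tanaka receives Lot B at value $172, so the others get W − 172 = $258.
Without Tanaka: best allocation of the remaining 2 bidders over all 3 lots is Ghosh→Lot D ($137), Farahani→Lot B ($124), total $261.
VCG payment = (others' best without Tanaka) − (others' welfare with Tanaka) = 261 − 258 = $3.

Tanaka pays $3.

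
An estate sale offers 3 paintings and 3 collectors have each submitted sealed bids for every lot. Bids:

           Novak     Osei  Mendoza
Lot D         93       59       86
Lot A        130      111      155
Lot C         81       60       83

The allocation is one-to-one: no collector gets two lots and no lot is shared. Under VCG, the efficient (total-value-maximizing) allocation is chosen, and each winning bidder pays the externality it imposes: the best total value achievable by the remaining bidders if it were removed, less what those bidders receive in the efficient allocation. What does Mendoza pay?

Efficient allocation: Novak→Lot D ($93), Osei→Lot C ($60), Mendoza→Lot A ($155); total welfare W = $308.
Mendoza receives Lot A at value $155, so the others get W − 155 = $153.
Without Mendoza: best allocation of the remaining 2 bidders over all 3 lots is Novak→Lot D ($93), Osei→Lot A ($111), total $204.
VCG payment = (others' best without Mendoza) − (others' welfare with Mendoza) = 204 − 153 = $51.

Mendoza pays $51.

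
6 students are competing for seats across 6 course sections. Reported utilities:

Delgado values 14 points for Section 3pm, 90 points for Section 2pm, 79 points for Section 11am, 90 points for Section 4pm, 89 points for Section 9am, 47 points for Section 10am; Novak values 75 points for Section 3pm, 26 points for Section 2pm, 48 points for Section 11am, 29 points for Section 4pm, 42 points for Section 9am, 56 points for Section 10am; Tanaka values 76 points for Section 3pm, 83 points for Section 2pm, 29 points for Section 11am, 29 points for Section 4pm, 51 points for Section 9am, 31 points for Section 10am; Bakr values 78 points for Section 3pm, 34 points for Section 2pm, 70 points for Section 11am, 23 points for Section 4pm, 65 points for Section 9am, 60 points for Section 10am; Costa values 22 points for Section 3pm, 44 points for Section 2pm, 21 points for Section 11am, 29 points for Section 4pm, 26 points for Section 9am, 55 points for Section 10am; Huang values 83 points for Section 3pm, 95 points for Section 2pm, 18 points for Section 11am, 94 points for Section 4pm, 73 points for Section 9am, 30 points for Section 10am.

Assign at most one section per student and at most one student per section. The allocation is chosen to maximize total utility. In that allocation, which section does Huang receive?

Optimal: Delgado→Section 9am (89 points), Novak→Section 3pm (75 points), Tanaka→Section 2pm (83 points), Bakr→Section 11am (70 points), Costa→Section 10am (55 points), Huang→Section 4pm (94 points) — total 89+75+83+70+55+94 = 466 points.
Next-best assignment: Delgado→Section 11am, Novak→Section 3pm, Tanaka→Section 2pm, Bakr→Section 9am, Costa→Section 10am, Huang→Section 4pm = 451 points.
Huang's own top section is Section 2pm (95 points), but forcing Huang→Section 2pm and reassigning the rest optimally gives only 436 points — worse by 30.

Huang receives Section 4pm.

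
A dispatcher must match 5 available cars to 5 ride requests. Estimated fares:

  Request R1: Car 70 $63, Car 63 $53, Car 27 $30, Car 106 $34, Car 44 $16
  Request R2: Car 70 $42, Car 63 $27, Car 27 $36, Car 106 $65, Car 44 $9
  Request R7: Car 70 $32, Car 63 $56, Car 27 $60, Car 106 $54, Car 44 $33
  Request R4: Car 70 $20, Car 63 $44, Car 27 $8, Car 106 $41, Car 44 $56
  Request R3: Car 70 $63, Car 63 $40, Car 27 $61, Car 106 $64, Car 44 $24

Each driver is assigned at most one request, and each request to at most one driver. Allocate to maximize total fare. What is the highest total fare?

This is a one-to-one assignment (maximum-weight bipartite matching).
Optimal: Car 70→Request R1 ($63), Car 63→Request R7 ($56), Car 27→Request R3 ($61), Car 106→Request R2 ($65), Car 44→Request R4 ($56) — total 63+56+61+65+56 = $301.
No other one-to-one assignment exceeds $301.

Max total: $301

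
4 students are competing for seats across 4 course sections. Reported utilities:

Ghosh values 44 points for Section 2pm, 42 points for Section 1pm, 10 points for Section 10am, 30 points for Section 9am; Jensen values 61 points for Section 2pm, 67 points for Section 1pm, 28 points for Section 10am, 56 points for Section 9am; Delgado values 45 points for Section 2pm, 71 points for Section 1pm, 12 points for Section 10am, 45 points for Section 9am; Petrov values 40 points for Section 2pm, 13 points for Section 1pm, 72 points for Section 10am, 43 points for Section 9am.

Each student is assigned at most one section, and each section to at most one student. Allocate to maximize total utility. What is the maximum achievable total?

Maximum total: 243 points

Optimal: Ghosh→Section 2pm (44 points), Jensen→Section 9am (56 points), Delgado→Section 1pm (71 points), Petrov→Section 10am (72 points) — total 44+56+71+72 = 243 points.
Row-greedy (each student in turn takes its best remaining section) gives 228 points, worse by 15.
Every other assignment is strictly worse.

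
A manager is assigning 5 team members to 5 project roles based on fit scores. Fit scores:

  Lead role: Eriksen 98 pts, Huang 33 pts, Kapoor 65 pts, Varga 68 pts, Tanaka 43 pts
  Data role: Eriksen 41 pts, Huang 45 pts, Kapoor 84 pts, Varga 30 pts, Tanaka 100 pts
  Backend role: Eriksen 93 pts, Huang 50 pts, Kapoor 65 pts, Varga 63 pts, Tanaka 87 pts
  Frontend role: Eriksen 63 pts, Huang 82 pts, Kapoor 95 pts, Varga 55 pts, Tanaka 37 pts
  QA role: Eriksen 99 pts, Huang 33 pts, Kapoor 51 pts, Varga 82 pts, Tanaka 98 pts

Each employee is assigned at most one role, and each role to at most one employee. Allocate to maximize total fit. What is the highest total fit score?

Optimal: Eriksen→Lead role (98 pts), Huang→Frontend role (82 pts), Kapoor→Data role (84 pts), Varga→QA role (82 pts), Tanaka→Backend role (87 pts) — total 98+82+84+82+87 = 433 pts.
Row-greedy (each employee in turn takes its best remaining role) gives 420 pts, worse by 13.
Next-best assignment: Eriksen→Lead role, Huang→Frontend role, Kapoor→Backend role, Varga→QA role, Tanaka→Data role = 427 pts.
Every other assignment is strictly worse.

Maximum total: 433 pts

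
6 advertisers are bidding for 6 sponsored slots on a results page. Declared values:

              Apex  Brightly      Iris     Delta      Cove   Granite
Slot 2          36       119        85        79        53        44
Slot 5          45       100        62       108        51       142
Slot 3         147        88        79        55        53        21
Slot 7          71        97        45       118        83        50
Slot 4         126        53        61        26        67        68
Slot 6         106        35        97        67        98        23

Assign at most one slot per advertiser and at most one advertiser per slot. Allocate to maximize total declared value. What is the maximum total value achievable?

Optimal: Apex→Slot 3 ($147), Brightly→Slot 2 ($119), Iris→Slot 6 ($97), Delta→Slot 7 ($118), Cove→Slot 4 ($67), Granite→Slot 5 ($142) — total 147+119+97+118+67+142 = $690.
Next-best assignment: Apex→Slot 3, Brightly→Slot 2, Iris→Slot 4, Delta→Slot 7, Cove→Slot 6, Granite→Slot 5 = $685.

Max total: $690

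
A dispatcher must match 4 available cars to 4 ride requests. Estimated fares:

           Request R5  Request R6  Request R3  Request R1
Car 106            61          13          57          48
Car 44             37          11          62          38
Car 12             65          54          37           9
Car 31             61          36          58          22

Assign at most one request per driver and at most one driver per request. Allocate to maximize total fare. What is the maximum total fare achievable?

Maximum total: $225

Optimal: Car 106→Request R1 ($48), Car 44→Request R3 ($62), Car 12→Request R6 ($54), Car 31→Request R5 ($61) — total 48+62+54+61 = $225.
Checked against all permutations: $225 is optimal.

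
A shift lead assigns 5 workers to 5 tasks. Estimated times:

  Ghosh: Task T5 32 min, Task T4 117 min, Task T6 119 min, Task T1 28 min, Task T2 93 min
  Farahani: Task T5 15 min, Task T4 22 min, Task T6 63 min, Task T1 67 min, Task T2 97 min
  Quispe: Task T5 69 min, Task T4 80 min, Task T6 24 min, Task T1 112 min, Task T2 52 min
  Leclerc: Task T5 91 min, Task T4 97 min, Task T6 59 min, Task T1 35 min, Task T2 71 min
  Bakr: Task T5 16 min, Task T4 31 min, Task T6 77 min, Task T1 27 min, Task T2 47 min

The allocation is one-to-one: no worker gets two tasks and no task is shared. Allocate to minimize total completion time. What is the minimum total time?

Treat this as an assignment problem: match each worker to one task.
Optimal: Ghosh→Task T5 (32 min), Farahani→Task T4 (22 min), Quispe→Task T6 (24 min), Leclerc→Task T1 (35 min), Bakr→Task T2 (47 min) — total 32+22+24+35+47 = 160 min.
Min-entry greedy (repeatedly take the single cheapest remaining cell) gives 254 min, worse by 94.
Next-best assignment: Ghosh→Task T1, Farahani→Task T4, Quispe→Task T6, Leclerc→Task T2, Bakr→Task T5 = 161 min.

Min total: 160 min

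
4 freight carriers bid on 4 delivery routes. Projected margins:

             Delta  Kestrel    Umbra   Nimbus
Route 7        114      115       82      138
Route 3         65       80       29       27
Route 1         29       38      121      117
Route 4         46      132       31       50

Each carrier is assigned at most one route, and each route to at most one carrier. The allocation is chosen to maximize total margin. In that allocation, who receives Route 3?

Delta receives Route 3.

Optimal: Delta→Route 3 ($65k), Kestrel→Route 4 ($132k), Umbra→Route 1 ($121k), Nimbus→Route 7 ($138k) — total 65+132+121+138 = $456k.
Column-greedy (each route in turn goes to its best remaining carrier) gives $385k, worse by 71.
Delta's own top route is Route 7 ($114k), but forcing Delta→Route 7 and reassigning the rest optimally gives only $394k — worse by 62.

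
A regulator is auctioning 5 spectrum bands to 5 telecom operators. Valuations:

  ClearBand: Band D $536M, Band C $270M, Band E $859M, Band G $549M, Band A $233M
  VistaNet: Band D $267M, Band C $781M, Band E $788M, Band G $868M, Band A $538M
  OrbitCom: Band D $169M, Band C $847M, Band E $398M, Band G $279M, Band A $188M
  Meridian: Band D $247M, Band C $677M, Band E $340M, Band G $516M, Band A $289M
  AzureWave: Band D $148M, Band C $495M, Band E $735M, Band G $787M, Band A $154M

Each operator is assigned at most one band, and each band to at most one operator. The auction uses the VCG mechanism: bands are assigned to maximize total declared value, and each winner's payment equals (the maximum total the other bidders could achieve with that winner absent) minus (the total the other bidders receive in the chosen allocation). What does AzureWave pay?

AzureWave pays $372M.

Efficient allocation: ClearBand→Band E ($859M), VistaNet→Band A ($538M), OrbitCom→Band C ($847M), Meridian→Band D ($247M), AzureWave→Band G ($787M); total welfare W = $3278M.
AzureWave receives Band G at value $787M, so the others get W − 787 = $2491M.
Without AzureWave: best allocation of the remaining 4 bidders over all 5 bands is ClearBand→Band E ($859M), VistaNet→Band G ($868M), OrbitCom→Band C ($847M), Meridian→Band A ($289M), total $2863M.
VCG payment = (others' best without AzureWave) − (others' welfare with AzureWave) = 2863 − 2491 = $372M.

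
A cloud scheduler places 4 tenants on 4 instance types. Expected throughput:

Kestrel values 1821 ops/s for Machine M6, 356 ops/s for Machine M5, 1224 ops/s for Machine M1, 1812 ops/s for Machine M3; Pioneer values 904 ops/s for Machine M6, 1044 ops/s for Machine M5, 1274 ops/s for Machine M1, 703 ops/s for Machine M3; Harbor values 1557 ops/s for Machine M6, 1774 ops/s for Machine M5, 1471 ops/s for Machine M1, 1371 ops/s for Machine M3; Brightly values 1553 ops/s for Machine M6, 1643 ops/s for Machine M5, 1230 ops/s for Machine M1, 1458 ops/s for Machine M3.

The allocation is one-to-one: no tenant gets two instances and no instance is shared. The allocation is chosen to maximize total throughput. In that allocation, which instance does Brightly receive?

Brightly receives Machine M6.

Optimal: Kestrel→Machine M3 (1812 ops/s), Pioneer→Machine M1 (1274 ops/s), Harbor→Machine M5 (1774 ops/s), Brightly→Machine M6 (1553 ops/s) — total 1812+1274+1774+1553 = 6413 ops/s.
Row-greedy (each tenant in turn takes its best remaining instance) gives 6327 ops/s, worse by 86.
Swapping Harbor↔Kestrel (Harbor→Machine M3 1371 ops/s, Kestrel→Machine M5 356 ops/s) loses 1859.
Brightly's own top instance is Machine M5 (1643 ops/s), but forcing Brightly→Machine M5 and reassigning the rest optimally gives only 6286 ops/s — worse by 127.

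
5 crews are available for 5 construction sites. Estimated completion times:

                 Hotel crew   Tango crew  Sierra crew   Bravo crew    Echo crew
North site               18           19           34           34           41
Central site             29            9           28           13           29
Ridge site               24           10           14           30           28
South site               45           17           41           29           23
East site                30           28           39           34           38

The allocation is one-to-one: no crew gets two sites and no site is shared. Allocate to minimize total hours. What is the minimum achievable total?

Minimum total: 96 hours

Optimal: Hotel crew→North site (18 hours), Tango crew→East site (28 hours), Sierra crew→Ridge site (14 hours), Bravo crew→Central site (13 hours), Echo crew→South site (23 hours) — total 18+28+14+13+23 = 96 hours.
Row-greedy (each crew in turn takes its cheapest remaining site) gives 108 hours, worse by 12.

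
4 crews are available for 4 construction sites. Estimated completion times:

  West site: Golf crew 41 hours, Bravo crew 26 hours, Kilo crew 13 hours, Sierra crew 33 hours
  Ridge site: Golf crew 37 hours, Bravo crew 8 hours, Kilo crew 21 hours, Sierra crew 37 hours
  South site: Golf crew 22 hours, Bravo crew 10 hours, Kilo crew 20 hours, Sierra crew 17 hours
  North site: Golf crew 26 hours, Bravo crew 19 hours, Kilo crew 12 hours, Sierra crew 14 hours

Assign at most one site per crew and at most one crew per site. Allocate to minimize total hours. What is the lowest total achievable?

Treat this as an assignment problem: match each crew to one site.
Optimal: Golf crew→South site (22 hours), Bravo crew→Ridge site (8 hours), Kilo crew→West site (13 hours), Sierra crew→North site (14 hours) — total 22+8+13+14 = 57 hours.
Row-greedy (each crew in turn takes its cheapest remaining site) gives 75 hours, worse by 18.
Next-best assignment: Golf crew→North site, Bravo crew→Ridge site, Kilo crew→West site, Sierra crew→South site = 64 hours.
Swapping Golf crew↔Sierra crew (Golf crew→North site 26 hours, Sierra crew→South site 17 hours) adds 7.

Minimum total: 57 hours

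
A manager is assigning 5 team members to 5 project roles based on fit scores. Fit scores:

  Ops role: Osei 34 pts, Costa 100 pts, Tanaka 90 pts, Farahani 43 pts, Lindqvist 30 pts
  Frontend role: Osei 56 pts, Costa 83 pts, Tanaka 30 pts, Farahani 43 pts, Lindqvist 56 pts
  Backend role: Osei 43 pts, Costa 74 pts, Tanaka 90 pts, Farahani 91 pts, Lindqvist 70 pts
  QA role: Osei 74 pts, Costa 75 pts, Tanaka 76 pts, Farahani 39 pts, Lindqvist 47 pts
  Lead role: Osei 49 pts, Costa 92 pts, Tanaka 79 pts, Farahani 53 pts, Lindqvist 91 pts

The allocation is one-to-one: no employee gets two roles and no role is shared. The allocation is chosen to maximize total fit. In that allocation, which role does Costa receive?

Costa receives Frontend role.

This is a one-to-one assignment (maximum-weight bipartite matching).
Optimal: Osei→QA role (74 pts), Costa→Frontend role (83 pts), Tanaka→Ops role (90 pts), Farahani→Backend role (91 pts), Lindqvist→Lead role (91 pts) — total 74+83+90+91+91 = 429 pts.
Column-greedy (each role in turn goes to its best remaining employee) gives 414 pts, worse by 15.
Costa's own top role is Ops role (100 pts), but forcing Costa→Ops role and reassigning the rest optimally gives only 414 pts — worse by 15.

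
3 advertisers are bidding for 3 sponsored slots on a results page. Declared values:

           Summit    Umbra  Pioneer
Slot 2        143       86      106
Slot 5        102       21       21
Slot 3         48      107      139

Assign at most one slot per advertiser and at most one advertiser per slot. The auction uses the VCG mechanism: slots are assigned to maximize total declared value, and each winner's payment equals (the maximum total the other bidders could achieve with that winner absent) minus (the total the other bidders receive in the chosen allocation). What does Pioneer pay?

Pioneer pays $62.

Efficient allocation: Summit→Slot 5 ($102), Umbra→Slot 2 ($86), Pioneer→Slot 3 ($139); total welfare W = $327.
Pioneer receives Slot 3 at value $139, so the others get W − 139 = $188.
Without Pioneer: best allocation of the remaining 2 bidders over all 3 slots is Summit→Slot 2 ($143), Umbra→Slot 3 ($107), total $250.
VCG payment = (others' best without Pioneer) − (others' welfare with Pioneer) = 250 − 188 = $62.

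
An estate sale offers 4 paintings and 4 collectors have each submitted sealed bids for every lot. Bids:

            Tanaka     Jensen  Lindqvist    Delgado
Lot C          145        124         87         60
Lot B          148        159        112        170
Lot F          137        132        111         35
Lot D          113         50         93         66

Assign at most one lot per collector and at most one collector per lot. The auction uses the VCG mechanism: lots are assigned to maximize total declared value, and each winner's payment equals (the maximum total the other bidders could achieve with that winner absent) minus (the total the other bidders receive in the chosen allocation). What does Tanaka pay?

Tanaka pays $10.

Efficient allocation: Tanaka→Lot C ($145), Jensen→Lot F ($132), Lindqvist→Lot D ($93), Delgado→Lot B ($170); total welfare W = $540.
Tanaka receives Lot C at value $145, so the others get W − 145 = $395.
Without Tanaka: best allocation of the remaining 3 bidders over all 4 lots is Jensen→Lot C ($124), Lindqvist→Lot F ($111), Delgado→Lot B ($170), total $405.
VCG payment = (others' best without Tanaka) − (others' welfare with Tanaka) = 405 − 395 = $10.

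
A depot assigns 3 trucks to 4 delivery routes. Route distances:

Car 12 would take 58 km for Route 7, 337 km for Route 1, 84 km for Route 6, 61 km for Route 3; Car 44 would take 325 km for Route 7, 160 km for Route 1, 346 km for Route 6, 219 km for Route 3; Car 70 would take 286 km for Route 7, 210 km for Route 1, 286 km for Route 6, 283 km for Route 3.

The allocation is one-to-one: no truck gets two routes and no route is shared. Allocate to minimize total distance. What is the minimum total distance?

Optimal: Car 12→Route 7 (58 km), Car 44→Route 3 (219 km), Car 70→Route 1 (210 km) — total 58+219+210 = 487 km.
Column-greedy (each route in turn goes to its cheapest remaining truck) gives 504 km, worse by 17.
Next-best assignment: Car 12→Route 7, Car 44→Route 1, Car 70→Route 3 = 501 km.
No other one-to-one assignment undercuts 487 km.

Min total: 487 km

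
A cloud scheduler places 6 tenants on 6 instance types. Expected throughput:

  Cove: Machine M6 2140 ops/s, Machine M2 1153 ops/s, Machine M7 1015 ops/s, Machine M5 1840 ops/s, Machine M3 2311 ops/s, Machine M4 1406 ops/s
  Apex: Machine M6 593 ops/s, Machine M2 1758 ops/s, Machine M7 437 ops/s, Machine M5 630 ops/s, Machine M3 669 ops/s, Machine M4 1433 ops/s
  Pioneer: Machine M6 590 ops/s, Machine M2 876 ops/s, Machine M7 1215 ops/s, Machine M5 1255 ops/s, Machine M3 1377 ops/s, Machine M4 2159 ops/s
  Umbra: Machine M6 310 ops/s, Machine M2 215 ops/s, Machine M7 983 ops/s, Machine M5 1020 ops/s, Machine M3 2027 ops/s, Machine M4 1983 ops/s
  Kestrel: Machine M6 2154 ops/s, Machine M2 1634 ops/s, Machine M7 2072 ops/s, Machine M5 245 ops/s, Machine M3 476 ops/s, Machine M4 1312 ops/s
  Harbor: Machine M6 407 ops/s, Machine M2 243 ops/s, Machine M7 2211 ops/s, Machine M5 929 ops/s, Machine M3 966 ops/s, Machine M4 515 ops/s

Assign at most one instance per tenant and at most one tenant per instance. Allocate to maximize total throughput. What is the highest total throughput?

Max total: 12149 ops/s

Optimal: Cove→Machine M5 (1840 ops/s), Apex→Machine M2 (1758 ops/s), Pioneer→Machine M4 (2159 ops/s), Umbra→Machine M3 (2027 ops/s), Kestrel→Machine M6 (2154 ops/s), Harbor→Machine M7 (2211 ops/s) — total 1840+1758+2159+2027+2154+2211 = 12149 ops/s.
Max-entry greedy (repeatedly take the single best remaining cell) gives 11613 ops/s, worse by 536.
Checked against all permutations: 12149 ops/s is optimal.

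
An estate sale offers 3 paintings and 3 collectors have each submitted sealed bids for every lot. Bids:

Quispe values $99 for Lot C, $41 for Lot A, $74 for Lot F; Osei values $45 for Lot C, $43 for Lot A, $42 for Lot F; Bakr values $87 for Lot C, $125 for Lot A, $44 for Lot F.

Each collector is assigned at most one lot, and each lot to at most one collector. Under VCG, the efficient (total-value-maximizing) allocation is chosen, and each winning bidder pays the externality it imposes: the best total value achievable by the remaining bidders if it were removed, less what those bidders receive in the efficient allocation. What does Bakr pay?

Efficient allocation: Quispe→Lot C ($99), Osei→Lot F ($42), Bakr→Lot A ($125); total welfare W = $266.
Bakr receives Lot A at value $125, so the others get W − 125 = $141.
Without Bakr: best allocation of the remaining 2 bidders over all 3 lots is Quispe→Lot C ($99), Osei→Lot A ($43), total $142.
VCG payment = (others' best without Bakr) − (others' welfare with Bakr) = 142 − 141 = $1.

Bakr pays $1.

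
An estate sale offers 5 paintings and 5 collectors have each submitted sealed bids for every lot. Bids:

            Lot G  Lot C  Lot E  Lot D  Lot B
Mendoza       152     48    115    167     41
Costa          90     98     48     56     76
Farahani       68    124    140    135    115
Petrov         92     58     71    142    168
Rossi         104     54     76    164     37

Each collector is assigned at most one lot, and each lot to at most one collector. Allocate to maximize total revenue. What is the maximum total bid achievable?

Treat this as an assignment problem: match each collector to one lot.
Optimal: Mendoza→Lot G ($152), Costa→Lot C ($98), Farahani→Lot E ($140), Petrov→Lot B ($168), Rossi→Lot D ($164) — total 152+98+140+168+164 = $722.
Row-greedy (each collector in turn takes its best remaining lot) gives $677, worse by 45.
Checked against all permutations: $722 is optimal.

Maximum total: $722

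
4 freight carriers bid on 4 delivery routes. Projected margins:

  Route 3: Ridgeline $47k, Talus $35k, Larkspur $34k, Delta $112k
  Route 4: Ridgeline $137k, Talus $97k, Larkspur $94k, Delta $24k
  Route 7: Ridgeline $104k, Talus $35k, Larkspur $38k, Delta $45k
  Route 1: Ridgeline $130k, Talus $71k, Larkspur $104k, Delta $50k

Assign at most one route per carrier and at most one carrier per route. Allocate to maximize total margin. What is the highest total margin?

Optimal: Ridgeline→Route 7 ($104k), Talus→Route 4 ($97k), Larkspur→Route 1 ($104k), Delta→Route 3 ($112k) — total 104+97+104+112 = $417k.
Column-greedy (each route in turn goes to its best remaining carrier) gives $358k, worse by 59.
Next-best assignment: Ridgeline→Route 4, Talus→Route 7, Larkspur→Route 1, Delta→Route 3 = $388k.
Swapping Talus↔Delta (Talus→Route 3 $35k, Delta→Route 4 $24k) loses 150.
Every other assignment is strictly worse.

Max total: $417k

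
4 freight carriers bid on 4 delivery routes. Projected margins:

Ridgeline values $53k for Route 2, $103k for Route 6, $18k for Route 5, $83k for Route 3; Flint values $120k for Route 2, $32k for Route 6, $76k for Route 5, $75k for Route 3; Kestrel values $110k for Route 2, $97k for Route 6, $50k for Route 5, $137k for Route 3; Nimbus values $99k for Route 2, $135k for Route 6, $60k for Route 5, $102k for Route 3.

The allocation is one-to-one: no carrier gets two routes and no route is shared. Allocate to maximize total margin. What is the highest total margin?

Max total: $420k

Treat this as an assignment problem: match each carrier to one route.
Optimal: Ridgeline→Route 6 ($103k), Flint→Route 2 ($120k), Kestrel→Route 3 ($137k), Nimbus→Route 5 ($60k) — total 103+120+137+60 = $420k.
Next-best assignment: Ridgeline→Route 6, Flint→Route 5, Kestrel→Route 3, Nimbus→Route 2 = $415k.
Swapping Nimbus↔Ridgeline (Nimbus→Route 6 $135k, Ridgeline→Route 5 $18k) loses 10.
No other one-to-one assignment exceeds $420k.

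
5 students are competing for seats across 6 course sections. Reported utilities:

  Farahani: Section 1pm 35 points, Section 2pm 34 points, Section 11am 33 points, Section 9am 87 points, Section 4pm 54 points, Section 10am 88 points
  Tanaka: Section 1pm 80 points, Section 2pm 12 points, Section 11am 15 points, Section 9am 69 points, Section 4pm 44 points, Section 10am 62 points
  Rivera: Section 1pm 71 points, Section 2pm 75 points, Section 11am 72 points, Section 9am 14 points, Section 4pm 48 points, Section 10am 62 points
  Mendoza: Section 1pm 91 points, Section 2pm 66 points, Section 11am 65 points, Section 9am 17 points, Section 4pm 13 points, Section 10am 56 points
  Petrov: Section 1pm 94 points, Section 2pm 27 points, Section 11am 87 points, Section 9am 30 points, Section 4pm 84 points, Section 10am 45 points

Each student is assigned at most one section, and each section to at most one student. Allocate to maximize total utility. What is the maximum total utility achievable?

Max total: 410 points

This is the linear assignment problem.
Optimal: Farahani→Section 10am (88 points), Tanaka→Section 9am (69 points), Rivera→Section 2pm (75 points), Mendoza→Section 1pm (91 points), Petrov→Section 11am (87 points) — total 88+69+75+91+87 = 410 points.
Max-entry greedy (repeatedly take the single best remaining cell) gives 391 points, worse by 19.
No other one-to-one assignment exceeds 410 points.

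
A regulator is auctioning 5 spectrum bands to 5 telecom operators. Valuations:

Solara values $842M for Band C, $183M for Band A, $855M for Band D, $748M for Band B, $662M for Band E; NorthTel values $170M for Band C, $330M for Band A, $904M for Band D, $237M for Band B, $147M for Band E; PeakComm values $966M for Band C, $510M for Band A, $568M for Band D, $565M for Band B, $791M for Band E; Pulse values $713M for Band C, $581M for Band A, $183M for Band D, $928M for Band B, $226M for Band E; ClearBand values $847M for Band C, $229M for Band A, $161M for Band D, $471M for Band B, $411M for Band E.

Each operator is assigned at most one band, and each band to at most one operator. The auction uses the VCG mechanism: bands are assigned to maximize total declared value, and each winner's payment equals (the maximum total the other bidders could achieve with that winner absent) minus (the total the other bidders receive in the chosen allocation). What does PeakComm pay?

PeakComm pays $261M.

Efficient allocation: Solara→Band B ($748M), NorthTel→Band D ($904M), PeakComm→Band E ($791M), Pulse→Band A ($581M), ClearBand→Band C ($847M); total welfare W = $3871M.
PeakComm receives Band E at value $791M, so the others get W − 791 = $3080M.
Without PeakComm: best allocation of the remaining 4 bidders over all 5 bands is Solara→Band E ($662M), NorthTel→Band D ($904M), Pulse→Band B ($928M), ClearBand→Band C ($847M), total $3341M.
VCG payment = (others' best without PeakComm) − (others' welfare with PeakComm) = 3341 − 3080 = $261M.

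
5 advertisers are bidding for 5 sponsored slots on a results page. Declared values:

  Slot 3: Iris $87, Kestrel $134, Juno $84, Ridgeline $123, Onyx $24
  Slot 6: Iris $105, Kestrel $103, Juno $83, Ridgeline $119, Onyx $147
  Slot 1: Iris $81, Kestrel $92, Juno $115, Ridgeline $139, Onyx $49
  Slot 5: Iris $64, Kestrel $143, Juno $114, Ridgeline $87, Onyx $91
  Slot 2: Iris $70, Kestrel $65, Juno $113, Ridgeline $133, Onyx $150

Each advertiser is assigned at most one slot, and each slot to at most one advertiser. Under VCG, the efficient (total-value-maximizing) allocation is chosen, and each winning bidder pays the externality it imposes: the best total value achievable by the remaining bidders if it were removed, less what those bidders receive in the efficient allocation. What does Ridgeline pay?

Ridgeline pays $10.

Efficient allocation: Iris→Slot 6 ($105), Kestrel→Slot 3 ($134), Juno→Slot 5 ($114), Ridgeline→Slot 1 ($139), Onyx→Slot 2 ($150); total welfare W = $642.
Ridgeline receives Slot 1 at value $139, so the others get W − 139 = $503.
Without Ridgeline: best allocation of the remaining 4 bidders over all 5 slots is Iris→Slot 6 ($105), Kestrel→Slot 5 ($143), Juno→Slot 1 ($115), Onyx→Slot 2 ($150), total $513.
VCG payment = (others' best without Ridgeline) − (others' welfare with Ridgeline) = 513 − 503 = $10.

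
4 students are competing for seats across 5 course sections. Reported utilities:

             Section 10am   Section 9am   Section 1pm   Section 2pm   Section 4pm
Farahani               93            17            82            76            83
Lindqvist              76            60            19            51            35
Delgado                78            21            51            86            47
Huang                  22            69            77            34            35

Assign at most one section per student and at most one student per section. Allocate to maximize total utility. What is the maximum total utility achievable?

Optimal: Farahani→Section 4pm (83 points), Lindqvist→Section 10am (76 points), Delgado→Section 2pm (86 points), Huang→Section 1pm (77 points) — total 83+76+86+77 = 322 points.
Max-entry greedy (repeatedly take the single best remaining cell) gives 316 points, worse by 6.
Next-best assignment: Farahani→Section 10am, Lindqvist→Section 9am, Delgado→Section 2pm, Huang→Section 1pm = 316 points.

Max total: 322 points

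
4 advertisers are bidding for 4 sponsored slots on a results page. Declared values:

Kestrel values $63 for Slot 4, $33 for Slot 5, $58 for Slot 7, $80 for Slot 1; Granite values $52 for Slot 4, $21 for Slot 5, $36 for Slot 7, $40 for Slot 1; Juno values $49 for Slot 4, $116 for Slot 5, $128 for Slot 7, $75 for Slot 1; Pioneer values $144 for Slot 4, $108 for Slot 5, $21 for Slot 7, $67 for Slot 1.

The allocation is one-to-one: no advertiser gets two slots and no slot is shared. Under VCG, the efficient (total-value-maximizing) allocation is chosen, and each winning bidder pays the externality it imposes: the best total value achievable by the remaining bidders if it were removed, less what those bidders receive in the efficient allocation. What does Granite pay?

Granite pays $12.

Efficient allocation: Kestrel→Slot 1 ($80), Granite→Slot 7 ($36), Juno→Slot 5 ($116), Pioneer→Slot 4 ($144); total welfare W = $376.
Granite receives Slot 7 at value $36, so the others get W − 36 = $340.
Without Granite: best allocation of the remaining 3 bidders over all 4 slots is Kestrel→Slot 1 ($80), Juno→Slot 7 ($128), Pioneer→Slot 4 ($144), total $352.
VCG payment = (others' best without Granite) − (others' welfare with Granite) = 352 − 340 = $12.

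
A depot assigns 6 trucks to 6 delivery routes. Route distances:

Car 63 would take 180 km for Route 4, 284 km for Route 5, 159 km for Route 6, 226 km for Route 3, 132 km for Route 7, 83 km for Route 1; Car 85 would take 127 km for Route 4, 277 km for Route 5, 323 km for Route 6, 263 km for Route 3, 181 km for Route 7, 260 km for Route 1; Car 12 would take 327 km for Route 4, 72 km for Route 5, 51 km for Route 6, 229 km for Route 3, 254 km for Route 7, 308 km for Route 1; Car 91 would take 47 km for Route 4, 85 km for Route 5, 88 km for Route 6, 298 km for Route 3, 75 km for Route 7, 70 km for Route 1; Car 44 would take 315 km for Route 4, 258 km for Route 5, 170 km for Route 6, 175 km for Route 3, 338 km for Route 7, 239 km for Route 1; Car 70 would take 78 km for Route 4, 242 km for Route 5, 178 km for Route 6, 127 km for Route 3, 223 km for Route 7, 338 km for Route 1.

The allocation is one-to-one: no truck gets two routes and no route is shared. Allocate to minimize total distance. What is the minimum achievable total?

Optimal: Car 63→Route 1 (83 km), Car 85→Route 7 (181 km), Car 12→Route 6 (51 km), Car 91→Route 5 (85 km), Car 44→Route 3 (175 km), Car 70→Route 4 (78 km) — total 83+181+51+85+175+78 = 653 km.
Column-greedy (each route in turn goes to its cheapest remaining truck) gives 825 km, worse by 172.
Next-best assignment: Car 63→Route 1, Car 85→Route 4, Car 12→Route 5, Car 91→Route 7, Car 44→Route 6, Car 70→Route 3 = 654 km.

Minimum total: 653 km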